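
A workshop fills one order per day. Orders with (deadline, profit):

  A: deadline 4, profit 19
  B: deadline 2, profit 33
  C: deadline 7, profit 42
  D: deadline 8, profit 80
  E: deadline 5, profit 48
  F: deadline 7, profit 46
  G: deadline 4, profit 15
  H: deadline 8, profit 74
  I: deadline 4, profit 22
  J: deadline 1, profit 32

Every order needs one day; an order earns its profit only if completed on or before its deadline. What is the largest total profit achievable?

377

By profit: D(d8,80), H(d8,74), E(d5,48), F(d7,46), C(d7,42), B(d2,33), J(d1,32), I(d4,22), A(d4,19), G(d4,15)
D→slot 8; H→slot 7; E→slot 5; F→slot 6; C→slot 4; B→slot 2; J→slot 1; I→slot 3; A skipped; G skipped.
Profit = 32 + 33 + 22 + 42 + 48 + 46 + 74 + 80 = 377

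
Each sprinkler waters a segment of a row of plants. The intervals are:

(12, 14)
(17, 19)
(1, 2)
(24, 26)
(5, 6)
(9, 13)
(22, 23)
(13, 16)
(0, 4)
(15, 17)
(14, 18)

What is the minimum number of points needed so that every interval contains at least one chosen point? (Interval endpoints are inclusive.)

6

Process intervals by earliest right end; each time one isn't hit yet, stab at its right endpoint.
By right end: [1,2]  [0,4]  [5,6]  [9,13]  [12,14]  [13,16]  [15,17]  [14,18]  [17,19]  [22,23]  [24,26]
[1,2] uncovered → point at 2; [5,6] uncovered → point at 6; [9,13] uncovered → point at 13; [15,17] uncovered → point at 17; [22,23] uncovered → point at 23; [24,26] uncovered → point at 26.
Points: 2, 6, 13, 17, 23, 26 (6 total).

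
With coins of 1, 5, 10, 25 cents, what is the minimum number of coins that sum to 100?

Greedy: take as many of the largest coin as possible, then repeat with the remainder.
100 = 4×25
Total coins = 4 = 4

4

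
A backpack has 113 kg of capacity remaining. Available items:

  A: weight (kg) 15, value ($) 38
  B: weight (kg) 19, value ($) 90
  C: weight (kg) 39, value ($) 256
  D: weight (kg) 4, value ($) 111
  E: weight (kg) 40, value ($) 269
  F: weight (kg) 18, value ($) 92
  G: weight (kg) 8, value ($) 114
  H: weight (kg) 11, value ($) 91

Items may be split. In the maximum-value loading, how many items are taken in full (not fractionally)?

Greedy by value/weight ratio, highest first.
Ratios (sorted): D 27.75, G 14.25, H 8.27, E 6.72, C 6.56, F 5.11, B 4.74, A 2.53
take D (4 @ 111); take G (8 @ 114); take H (11 @ 91); take E (40 @ 269); take C (39 @ 256); take 11/18 of F → 56.22. Capacity used 113/113.
5 item(s) taken whole; one partial (take 11/18 of F).

5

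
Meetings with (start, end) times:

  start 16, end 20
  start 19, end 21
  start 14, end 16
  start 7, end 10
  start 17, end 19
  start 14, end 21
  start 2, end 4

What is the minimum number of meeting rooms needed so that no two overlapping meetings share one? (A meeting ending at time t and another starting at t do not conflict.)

3

Events (time:±→running): 2:+→1 4:-→0 7:+→1 10:-→0 14:+→1 14:+→2 16:-→1 16:+→2 17:+→3 … peak 3.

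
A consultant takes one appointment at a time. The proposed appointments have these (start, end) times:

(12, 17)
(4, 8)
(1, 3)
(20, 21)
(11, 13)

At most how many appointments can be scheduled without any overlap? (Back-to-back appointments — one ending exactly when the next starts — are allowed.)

4

Sort by end time and greedily take each interval whose start is ≥ the last chosen end.
Sorted by end: (1,3)  (4,8)  (11,13)  (12,17)  (20,21)
take (1,3); take (4,8); take (11,13); take (20,21).
Selected 4 appointments.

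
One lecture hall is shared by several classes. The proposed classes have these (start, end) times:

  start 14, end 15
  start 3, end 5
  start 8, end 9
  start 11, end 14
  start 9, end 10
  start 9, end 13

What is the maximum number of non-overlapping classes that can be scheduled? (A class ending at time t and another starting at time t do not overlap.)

5

Greedy by earliest finish: after sorting by end time, pick each interval compatible with the last pick.
By end time: (3,5), (8,9), (9,10), (9,13), (11,14), (14,15).
Pick (3,5); next start ≥ 5 → (8,9); next start ≥ 9 → (9,10); next start ≥ 10 → (11,14); next start ≥ 14 → (14,15).
Selected 5 classes.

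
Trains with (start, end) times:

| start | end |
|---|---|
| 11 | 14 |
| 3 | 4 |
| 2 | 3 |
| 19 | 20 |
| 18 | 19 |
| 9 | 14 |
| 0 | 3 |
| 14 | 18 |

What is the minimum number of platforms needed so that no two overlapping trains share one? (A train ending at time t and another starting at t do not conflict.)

2

The answer is the maximum number of intervals overlapping at any instant.
starts: [0, 2, 3, 9, 11, 14, 18, 19]
ends:   [3, 3, 4, 14, 14, 18, 19, 20]
s0→1 s2→2  — peak 2.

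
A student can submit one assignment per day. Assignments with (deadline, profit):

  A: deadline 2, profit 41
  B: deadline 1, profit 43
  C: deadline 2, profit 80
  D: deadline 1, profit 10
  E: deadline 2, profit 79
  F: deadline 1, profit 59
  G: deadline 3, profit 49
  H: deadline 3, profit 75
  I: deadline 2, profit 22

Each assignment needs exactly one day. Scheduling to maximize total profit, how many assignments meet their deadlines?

3

Sort by profit descending; place each in the latest free slot ≤ its deadline.
By profit: C(d2,80), E(d2,79), H(d3,75), F(d1,59), G(d3,49), B(d1,43), A(d2,41), I(d2,22), D(d1,10)
C→slot 2; E→slot 1; H→slot 3; F skipped; G skipped; B skipped; A skipped; I skipped; D skipped.
3 of 9 scheduled.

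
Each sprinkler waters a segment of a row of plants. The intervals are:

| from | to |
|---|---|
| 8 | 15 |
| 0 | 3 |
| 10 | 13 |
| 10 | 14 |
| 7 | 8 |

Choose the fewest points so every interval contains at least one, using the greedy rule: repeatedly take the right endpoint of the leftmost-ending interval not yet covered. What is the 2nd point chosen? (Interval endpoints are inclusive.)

8

Sort by right endpoint; whenever an interval is uncovered, place a point at its right end.
By right end: [0,3]  [7,8]  [10,13]  [10,14]  [8,15]
[0,3] uncovered → point at 3; [7,8] uncovered → point at 8; [10,13] uncovered → point at 13.
Points: 3, 8, 13 (3 total).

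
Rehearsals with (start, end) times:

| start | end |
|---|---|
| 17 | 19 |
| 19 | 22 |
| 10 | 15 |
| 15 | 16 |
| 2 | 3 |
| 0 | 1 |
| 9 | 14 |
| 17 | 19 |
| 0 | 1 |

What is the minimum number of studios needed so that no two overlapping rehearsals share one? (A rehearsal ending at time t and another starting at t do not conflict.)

2

Events (time:±→running): 0:+→1 0:+→2 … peak 2.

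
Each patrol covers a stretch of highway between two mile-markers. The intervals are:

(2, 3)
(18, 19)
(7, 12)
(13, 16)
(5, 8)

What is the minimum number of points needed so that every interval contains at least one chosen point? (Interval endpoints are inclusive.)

Process intervals by earliest right end; each time one isn't hit yet, stab at its right endpoint.
By right end: [2,3]  [5,8]  [7,12]  [13,16]  [18,19]
[2,3] uncovered → point at 3; [5,8] uncovered → point at 8; [13,16] uncovered → point at 16; [18,19] uncovered → point at 19.
Points: 3, 8, 16, 19 (4 total).

4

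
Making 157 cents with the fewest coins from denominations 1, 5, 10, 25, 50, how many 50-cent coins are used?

3

157 = 3×50 + 1×5 + 2×1
Count of 50: 3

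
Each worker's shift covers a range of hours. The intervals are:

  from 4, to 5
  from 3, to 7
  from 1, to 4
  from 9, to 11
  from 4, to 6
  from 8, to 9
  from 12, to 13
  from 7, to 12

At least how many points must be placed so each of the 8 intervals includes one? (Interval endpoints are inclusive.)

3

Process intervals by earliest right end; each time one isn't hit yet, stab at its right endpoint.
By right end: [1,4]  [4,5]  [4,6]  [3,7]  [8,9]  [9,11]  [7,12]  [12,13]
[1,4] uncovered → point at 4; [8,9] uncovered → point at 9; [12,13] uncovered → point at 13.
Points: 4, 9, 13 (3 total).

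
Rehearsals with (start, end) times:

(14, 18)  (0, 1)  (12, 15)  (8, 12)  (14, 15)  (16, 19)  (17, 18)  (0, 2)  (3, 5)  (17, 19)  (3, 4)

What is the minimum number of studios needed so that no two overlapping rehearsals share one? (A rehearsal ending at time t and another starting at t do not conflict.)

4

The answer is the maximum number of intervals overlapping at any instant.
Events (time:±→running): 0:+→1 0:+→2 1:-→1 2:-→0 3:+→1 3:+→2 4:-→1 5:-→0 8:+→1 12:-→0 12:+→1 14:+→2 14:+→3 15:-→2 15:-→1 16:+→2 17:+→3 17:+→4 … peak 4.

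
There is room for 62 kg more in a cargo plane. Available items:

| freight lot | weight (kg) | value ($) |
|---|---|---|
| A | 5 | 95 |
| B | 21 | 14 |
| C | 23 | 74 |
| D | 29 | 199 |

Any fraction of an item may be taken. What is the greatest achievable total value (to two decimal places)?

371.33

Greedy by value/weight ratio, highest first.
Order: A (95/5=19.00) > D (199/29=6.86) > C (74/23=3.22) > B (14/21=0.67)
Fill: take A (5 @ 95) → take D (29 @ 199) → take C (23 @ 74) → take 5/21 of B → 3.33; 62/62 used.
Total value = 371.33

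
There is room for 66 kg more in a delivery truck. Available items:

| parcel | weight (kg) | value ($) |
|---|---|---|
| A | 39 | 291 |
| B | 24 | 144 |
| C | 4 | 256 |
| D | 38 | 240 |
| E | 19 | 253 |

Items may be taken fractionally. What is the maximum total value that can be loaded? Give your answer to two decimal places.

Greedy by value/weight ratio, highest first.
Order: C (256/4=64.00) > E (253/19=13.32) > A (291/39=7.46) > D (240/38=6.32) > B (144/24=6.00)
Fill: take C (4 @ 256) → take E (19 @ 253) → take A (39 @ 291) → take 4/38 of D → 25.26; 66/66 used.
Total value = 825.26

825.26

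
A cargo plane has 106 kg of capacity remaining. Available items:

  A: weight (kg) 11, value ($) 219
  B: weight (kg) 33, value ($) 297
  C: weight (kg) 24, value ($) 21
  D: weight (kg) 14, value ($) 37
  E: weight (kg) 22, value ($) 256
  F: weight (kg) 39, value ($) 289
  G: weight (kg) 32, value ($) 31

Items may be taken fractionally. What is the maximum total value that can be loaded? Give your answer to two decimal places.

Greedy by value/weight ratio, highest first.
Ratios (sorted): A 19.91, E 11.64, B 9.00, F 7.41, D 2.64, G 0.97, C 0.88
take A (11 @ 219); take E (22 @ 256); take B (33 @ 297); take F (39 @ 289); take 1/14 of D → 2.64. Capacity used 106/106.
Total value = 1063.64

1063.64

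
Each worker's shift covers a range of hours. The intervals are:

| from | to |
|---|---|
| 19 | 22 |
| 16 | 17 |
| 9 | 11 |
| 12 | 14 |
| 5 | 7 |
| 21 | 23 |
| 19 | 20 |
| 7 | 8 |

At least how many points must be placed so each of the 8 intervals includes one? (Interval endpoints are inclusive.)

Sorted: [5,7] [7,8] [9,11] [12,14] [16,17] [19,20] [19,22] [21,23]
{[5,7],[7,8]} hit by 7; {[9,11]} hit by 11; {[12,14]} hit by 14; {[16,17]} hit by 17; {[19,20],[19,22]} hit by 20; {[21,23]} hit by 23.
Points: 7, 11, 14, 17, 20, 23 (6 total).

6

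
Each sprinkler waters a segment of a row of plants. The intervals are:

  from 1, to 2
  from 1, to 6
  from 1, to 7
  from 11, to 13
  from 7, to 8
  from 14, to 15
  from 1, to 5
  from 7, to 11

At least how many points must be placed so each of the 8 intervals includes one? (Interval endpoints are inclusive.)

Sorted: [1,2] [1,5] [1,6] [1,7] [7,8] [7,11] [11,13] [14,15]
{[1,2],[1,5],[1,6],[1,7]} hit by 2; {[7,8],[7,11]} hit by 8; {[11,13]} hit by 13; {[14,15]} hit by 15.
Points: 2, 8, 13, 15 (4 total).

4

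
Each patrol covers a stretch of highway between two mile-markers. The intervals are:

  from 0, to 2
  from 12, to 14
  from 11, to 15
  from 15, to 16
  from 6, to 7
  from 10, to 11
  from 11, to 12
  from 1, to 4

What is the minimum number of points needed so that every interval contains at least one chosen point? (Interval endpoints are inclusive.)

Sort by right endpoint; whenever an interval is uncovered, place a point at its right end.
By right end: [0,2]  [1,4]  [6,7]  [10,11]  [11,12]  [12,14]  [11,15]  [15,16]
[0,2] uncovered → point at 2; [6,7] uncovered → point at 7; [10,11] uncovered → point at 11; [12,14] uncovered → point at 14; [15,16] uncovered → point at 16.
Points: 2, 7, 11, 14, 16 (5 total).

5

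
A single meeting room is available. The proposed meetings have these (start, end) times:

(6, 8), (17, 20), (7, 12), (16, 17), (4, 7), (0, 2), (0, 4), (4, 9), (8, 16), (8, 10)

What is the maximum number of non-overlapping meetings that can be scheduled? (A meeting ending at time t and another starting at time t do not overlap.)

By end time: (0,2), (0,4), (4,7), (6,8), (4,9), (8,10), (7,12), (8,16), (16,17), (17,20).
Pick (0,2); next start ≥ 2 → (4,7); next start ≥ 7 → (8,10); next start ≥ 10 → (16,17); next start ≥ 17 → (17,20).
Selected 5 meetings.

5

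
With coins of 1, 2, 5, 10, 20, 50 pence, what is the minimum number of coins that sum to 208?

Greedy: take as many of the largest coin as possible, then repeat with the remainder.
208 = 4×50 + 1×5 + 1×2 + 1×1
Total coins = 4 + 1 + 1 + 1 = 7

7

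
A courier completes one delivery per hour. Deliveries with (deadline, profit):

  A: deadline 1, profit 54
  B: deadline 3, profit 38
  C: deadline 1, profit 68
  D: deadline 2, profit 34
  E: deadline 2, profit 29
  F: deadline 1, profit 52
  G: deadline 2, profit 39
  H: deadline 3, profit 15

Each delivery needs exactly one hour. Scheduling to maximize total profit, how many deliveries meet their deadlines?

3

Sort by profit descending; place each in the latest free slot ≤ its deadline.
By profit: C(d1,68), A(d1,54), F(d1,52), G(d2,39), B(d3,38), D(d2,34), E(d2,29), H(d3,15)
C→slot 1; A skipped; F skipped; G→slot 2; B→slot 3; D skipped; E skipped; H skipped.
3 of 8 scheduled.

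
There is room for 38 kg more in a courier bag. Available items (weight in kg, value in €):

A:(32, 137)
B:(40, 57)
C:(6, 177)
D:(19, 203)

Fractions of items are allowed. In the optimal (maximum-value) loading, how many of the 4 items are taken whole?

Sort by value per unit weight and fill in that order.
Ratios (sorted): C 29.50, D 10.68, A 4.28, B 1.43
take C (6 @ 177); take D (19 @ 203); take 13/32 of A → 55.66. Capacity used 38/38.
2 item(s) taken whole; one partial (take 13/32 of A).

2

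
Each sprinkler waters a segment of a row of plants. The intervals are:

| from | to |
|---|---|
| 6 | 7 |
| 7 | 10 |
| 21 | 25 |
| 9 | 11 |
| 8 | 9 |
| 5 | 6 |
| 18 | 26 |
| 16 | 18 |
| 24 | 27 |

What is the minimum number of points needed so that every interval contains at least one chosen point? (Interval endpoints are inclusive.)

4

Sort by right endpoint; whenever an interval is uncovered, place a point at its right end.
By right end: [5,6]  [6,7]  [8,9]  [7,10]  [9,11]  [16,18]  [21,25]  [18,26]  [24,27]
[5,6] uncovered → point at 6; [8,9] uncovered → point at 9; [16,18] uncovered → point at 18; [21,25] uncovered → point at 25.
Points: 6, 9, 18, 25 (4 total).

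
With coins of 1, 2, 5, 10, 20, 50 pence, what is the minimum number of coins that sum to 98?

98 = 1×50 + 2×20 + 1×5 + 1×2 + 1×1
Total coins = 1 + 2 + 1 + 1 + 1 = 6

6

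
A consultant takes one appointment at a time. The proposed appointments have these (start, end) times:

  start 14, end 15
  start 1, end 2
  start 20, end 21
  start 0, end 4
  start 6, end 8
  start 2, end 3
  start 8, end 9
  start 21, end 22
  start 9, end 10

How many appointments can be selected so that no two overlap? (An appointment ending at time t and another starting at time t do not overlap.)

Order by finish time; keep every interval that doesn't clash with the previous kept one.
Sorted by end: (1,2)  (2,3)  (0,4)  (6,8)  (8,9)  (9,10)  (14,15)  (20,21)  (21,22)
take (1,2); take (2,3); skip (0,4); take (6,8); take (8,9); take (9,10); take (14,15); take (20,21); take (21,22).
Selected 8 appointments.

8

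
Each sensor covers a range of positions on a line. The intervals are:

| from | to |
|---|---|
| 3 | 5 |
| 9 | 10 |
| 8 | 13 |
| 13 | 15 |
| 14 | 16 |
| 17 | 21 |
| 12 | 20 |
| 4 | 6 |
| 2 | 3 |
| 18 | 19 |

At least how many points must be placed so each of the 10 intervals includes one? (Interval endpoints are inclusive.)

5

Sorted: [2,3] [3,5] [4,6] [9,10] [8,13] [13,15] [14,16] [18,19] [12,20] [17,21]
{[2,3],[3,5]} hit by 3; {[4,6]} hit by 6; {[9,10],[8,13]} hit by 10; {[13,15],[14,16]} hit by 15; {[18,19],[12,20],[17,21]} hit by 19.
Points: 3, 6, 10, 15, 19 (5 total).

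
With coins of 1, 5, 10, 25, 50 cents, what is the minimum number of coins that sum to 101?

3

Use the largest denomination that fits, subtract, and repeat.
101 = 2×50 + 1×1
Total coins = 2 + 1 = 3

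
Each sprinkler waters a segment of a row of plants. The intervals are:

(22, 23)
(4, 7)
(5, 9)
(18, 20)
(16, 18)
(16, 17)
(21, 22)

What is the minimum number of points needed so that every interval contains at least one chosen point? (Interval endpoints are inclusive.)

Sorted: [4,7] [5,9] [16,17] [16,18] [18,20] [21,22] [22,23]
{[4,7],[5,9]} hit by 7; {[16,17],[16,18]} hit by 17; {[18,20]} hit by 20; {[21,22],[22,23]} hit by 22.
Points: 7, 17, 20, 22 (4 total).

4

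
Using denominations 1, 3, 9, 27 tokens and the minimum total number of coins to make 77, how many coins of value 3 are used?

Greedy: take as many of the largest coin as possible, then repeat with the remainder.
77 = 2×27 + 2×9 + 1×3 + 2×1
Count of 3: 1

1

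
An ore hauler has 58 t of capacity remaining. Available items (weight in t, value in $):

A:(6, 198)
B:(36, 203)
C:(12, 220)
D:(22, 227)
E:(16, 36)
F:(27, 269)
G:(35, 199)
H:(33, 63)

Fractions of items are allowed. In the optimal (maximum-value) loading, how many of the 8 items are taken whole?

Greedy by value/weight ratio, highest first.
Ratios (sorted): A 33.00, C 18.33, D 10.32, F 9.96, G 5.69, B 5.64, E 2.25, H 1.91
take A (6 @ 198); take C (12 @ 220); take D (22 @ 227); take 18/27 of F → 179.33. Capacity used 58/58.
3 item(s) taken whole; one partial (take 18/27 of F).

3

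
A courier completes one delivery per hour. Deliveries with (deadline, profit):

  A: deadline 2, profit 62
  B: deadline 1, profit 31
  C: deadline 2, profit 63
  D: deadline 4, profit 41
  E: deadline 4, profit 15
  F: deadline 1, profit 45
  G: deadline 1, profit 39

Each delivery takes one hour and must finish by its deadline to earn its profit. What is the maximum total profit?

By profit: C(d2,63), A(d2,62), F(d1,45), D(d4,41), G(d1,39), B(d1,31), E(d4,15)
C→slot 2; A→slot 1; F skipped; D→slot 4; G skipped; B skipped; E→slot 3.
Profit = 62 + 63 + 15 + 41 = 181

181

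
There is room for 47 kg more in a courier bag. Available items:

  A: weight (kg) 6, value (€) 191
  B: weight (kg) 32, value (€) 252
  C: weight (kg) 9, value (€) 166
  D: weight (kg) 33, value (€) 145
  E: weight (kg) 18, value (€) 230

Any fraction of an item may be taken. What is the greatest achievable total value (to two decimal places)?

697.25

Sort by value per unit weight and fill in that order.
Order: A (191/6=31.83) > C (166/9=18.44) > E (230/18=12.78) > B (252/32=7.88) > D (145/33=4.39)
Fill: take A (6 @ 191) → take C (9 @ 166) → take E (18 @ 230) → take 14/32 of B → 110.25; 47/47 used.
Total value = 697.25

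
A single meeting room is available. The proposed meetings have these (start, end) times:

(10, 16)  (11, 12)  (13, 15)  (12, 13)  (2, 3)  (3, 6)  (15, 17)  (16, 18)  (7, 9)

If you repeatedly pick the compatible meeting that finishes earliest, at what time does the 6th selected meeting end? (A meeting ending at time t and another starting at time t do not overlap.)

Order by finish time; keep every interval that doesn't clash with the previous kept one.
Sorted by end: (2,3)  (3,6)  (7,9)  (11,12)  (12,13)  (13,15)  (10,16)  (15,17)  (16,18)
take (2,3); take (3,6); take (7,9); take (11,12); take (12,13); take (13,15); take (15,17).
Selected: (2,3) (3,6) (7,9) (11,12) (12,13) (13,15) (15,17)

15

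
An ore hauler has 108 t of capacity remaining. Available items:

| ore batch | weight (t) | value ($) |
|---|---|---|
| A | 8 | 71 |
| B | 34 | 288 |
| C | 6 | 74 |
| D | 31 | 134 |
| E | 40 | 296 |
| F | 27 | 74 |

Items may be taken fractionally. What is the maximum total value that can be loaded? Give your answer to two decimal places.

Greedy by value/weight ratio, highest first.
Order: C (74/6=12.33) > A (71/8=8.88) > B (288/34=8.47) > E (296/40=7.40) > D (134/31=4.32) > F (74/27=2.74)
Fill: take C (6 @ 74) → take A (8 @ 71) → take B (34 @ 288) → take E (40 @ 296) → take 20/31 of D → 86.45; 108/108 used.
Total value = 815.45

815.45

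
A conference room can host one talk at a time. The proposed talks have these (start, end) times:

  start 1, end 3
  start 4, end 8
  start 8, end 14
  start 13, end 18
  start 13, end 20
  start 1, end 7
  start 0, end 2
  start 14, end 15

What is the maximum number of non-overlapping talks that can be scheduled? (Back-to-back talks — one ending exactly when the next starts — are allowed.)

Sort by end time and greedily take each interval whose start is ≥ the last chosen end.
Sorted by end: (0,2)  (1,3)  (1,7)  (4,8)  (8,14)  (14,15)  (13,18)  (13,20)
take (0,2); skip (1,7); take (4,8); take (8,14); take (14,15).
Selected 4 talks.

4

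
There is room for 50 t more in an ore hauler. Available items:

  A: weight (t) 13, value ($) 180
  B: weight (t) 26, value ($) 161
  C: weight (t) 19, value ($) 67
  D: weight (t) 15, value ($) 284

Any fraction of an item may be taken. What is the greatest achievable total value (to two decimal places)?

Order: D (284/15=18.93) > A (180/13=13.85) > B (161/26=6.19) > C (67/19=3.53)
Fill: take D (15 @ 284) → take A (13 @ 180) → take 22/26 of B → 136.23; 50/50 used.
Total value = 600.23

600.23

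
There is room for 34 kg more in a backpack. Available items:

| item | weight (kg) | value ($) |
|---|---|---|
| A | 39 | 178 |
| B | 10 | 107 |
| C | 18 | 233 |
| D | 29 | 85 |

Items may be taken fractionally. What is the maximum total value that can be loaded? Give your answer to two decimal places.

367.38

Sort by value per unit weight and fill in that order.
Order: C (233/18=12.94) > B (107/10=10.70) > A (178/39=4.56) > D (85/29=2.93)
Fill: take C (18 @ 233) → take B (10 @ 107) → take 6/39 of A → 27.38; 34/34 used.
Total value = 367.38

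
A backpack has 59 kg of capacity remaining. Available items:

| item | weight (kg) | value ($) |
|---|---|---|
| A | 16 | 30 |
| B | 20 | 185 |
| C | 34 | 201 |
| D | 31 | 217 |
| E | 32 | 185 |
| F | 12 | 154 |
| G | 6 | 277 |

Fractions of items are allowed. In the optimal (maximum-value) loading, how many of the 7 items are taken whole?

Greedy by value/weight ratio, highest first.
Order: G (277/6=46.17) > F (154/12=12.83) > B (185/20=9.25) > D (217/31=7.00) > C (201/34=5.91) > E (185/32=5.78) > A (30/16=1.88)
Fill: take G (6 @ 277) → take F (12 @ 154) → take B (20 @ 185) → take 21/31 of D → 147.00; 59/59 used.
3 item(s) taken whole; one partial (take 21/31 of D).

3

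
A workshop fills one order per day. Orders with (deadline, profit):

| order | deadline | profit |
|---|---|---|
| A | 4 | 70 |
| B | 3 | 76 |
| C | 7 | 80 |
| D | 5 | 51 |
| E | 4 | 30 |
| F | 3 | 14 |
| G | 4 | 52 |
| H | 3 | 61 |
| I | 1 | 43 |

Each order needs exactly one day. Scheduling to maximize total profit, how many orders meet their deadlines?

Sort by profit descending; place each in the latest free slot ≤ its deadline.
By profit: C(d7,80), B(d3,76), A(d4,70), H(d3,61), G(d4,52), D(d5,51), I(d1,43), E(d4,30), F(d3,14)
C→slot 7; B→slot 3; A→slot 4; H→slot 2; G→slot 1; D→slot 5; I skipped; E skipped; F skipped.
6 of 9 scheduled.

6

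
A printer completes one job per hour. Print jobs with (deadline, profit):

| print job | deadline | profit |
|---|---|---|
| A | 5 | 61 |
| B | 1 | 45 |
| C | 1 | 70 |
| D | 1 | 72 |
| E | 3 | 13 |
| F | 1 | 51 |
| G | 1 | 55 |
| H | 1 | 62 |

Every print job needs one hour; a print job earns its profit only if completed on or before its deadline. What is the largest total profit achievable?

By profit: D(d1,72), C(d1,70), H(d1,62), A(d5,61), G(d1,55), F(d1,51), B(d1,45), E(d3,13)
D→slot 1; C skipped; H skipped; A→slot 5; G skipped; F skipped; B skipped; E→slot 3.
Profit = 72 + 13 + 61 = 146

146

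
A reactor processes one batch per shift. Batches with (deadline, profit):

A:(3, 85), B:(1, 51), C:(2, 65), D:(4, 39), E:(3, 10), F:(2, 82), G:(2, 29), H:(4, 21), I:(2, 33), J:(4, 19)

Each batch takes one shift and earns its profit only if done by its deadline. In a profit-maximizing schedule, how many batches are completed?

4

Sort by profit descending; place each in the latest free slot ≤ its deadline.
Profit order: A=85 F=82 C=65 B=51 D=39 I=33 G=29 H=21 J=19 E=10
Assign: A→slot 3, F→slot 2, C→slot 1, B skipped, D→slot 4, I skipped, G skipped, H skipped, J skipped, E skipped.
Slots: [1:C] [2:F] [3:A] [4:D]
4 of 10 scheduled.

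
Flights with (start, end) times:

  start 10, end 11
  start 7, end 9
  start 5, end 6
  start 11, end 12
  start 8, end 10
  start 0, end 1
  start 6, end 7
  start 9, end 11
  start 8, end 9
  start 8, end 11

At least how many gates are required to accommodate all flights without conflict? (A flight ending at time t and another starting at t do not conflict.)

Count concurrent intervals with a sweep; the peak is the room count.
Events (time:±→running): 0:+→1 1:-→0 5:+→1 6:-→0 6:+→1 7:-→0 7:+→1 8:+→2 8:+→3 8:+→4 … peak 4.

4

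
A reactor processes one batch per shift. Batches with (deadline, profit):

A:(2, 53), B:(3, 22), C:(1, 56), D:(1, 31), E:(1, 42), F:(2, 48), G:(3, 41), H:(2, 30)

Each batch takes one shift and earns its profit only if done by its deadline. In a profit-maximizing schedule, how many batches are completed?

3

Sort by profit descending; place each in the latest free slot ≤ its deadline.
Profit order: C=56 A=53 F=48 E=42 G=41 D=31 H=30 B=22
Assign: C→slot 1, A→slot 2, F skipped, E skipped, G→slot 3, D skipped, H skipped, B skipped.
Slots: [1:C] [2:A] [3:G]
3 of 8 scheduled.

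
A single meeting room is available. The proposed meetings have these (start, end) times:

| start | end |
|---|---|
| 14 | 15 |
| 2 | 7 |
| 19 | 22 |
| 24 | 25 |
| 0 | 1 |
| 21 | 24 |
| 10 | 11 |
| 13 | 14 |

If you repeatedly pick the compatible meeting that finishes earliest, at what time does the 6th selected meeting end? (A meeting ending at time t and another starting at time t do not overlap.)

22

Sorted by end: (0,1)  (2,7)  (10,11)  (13,14)  (14,15)  (19,22)  (21,24)  (24,25)
take (0,1); take (2,7); take (10,11); take (13,14); take (14,15); take (19,22); take (24,25).
Selected: (0,1) (2,7) (10,11) (13,14) (14,15) (19,22) (24,25)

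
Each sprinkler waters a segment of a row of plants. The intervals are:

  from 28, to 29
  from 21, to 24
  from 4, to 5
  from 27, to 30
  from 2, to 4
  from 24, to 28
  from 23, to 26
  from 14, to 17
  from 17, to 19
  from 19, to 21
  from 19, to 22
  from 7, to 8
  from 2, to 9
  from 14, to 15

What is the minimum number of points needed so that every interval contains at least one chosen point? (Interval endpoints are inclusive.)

6

Process intervals by earliest right end; each time one isn't hit yet, stab at its right endpoint.
Sorted: [2,4] [4,5] [7,8] [2,9] [14,15] [14,17] [17,19] [19,21] [19,22] [21,24] [23,26] [24,28] [28,29] [27,30]
{[2,4],[4,5]} hit by 4; {[7,8],[2,9]} hit by 8; {[14,15],[14,17]} hit by 15; {[17,19],[19,21],[19,22]} hit by 19; {[21,24],[23,26],[24,28]} hit by 24; {[28,29],[27,30]} hit by 29.
Points: 4, 8, 15, 19, 24, 29 (6 total).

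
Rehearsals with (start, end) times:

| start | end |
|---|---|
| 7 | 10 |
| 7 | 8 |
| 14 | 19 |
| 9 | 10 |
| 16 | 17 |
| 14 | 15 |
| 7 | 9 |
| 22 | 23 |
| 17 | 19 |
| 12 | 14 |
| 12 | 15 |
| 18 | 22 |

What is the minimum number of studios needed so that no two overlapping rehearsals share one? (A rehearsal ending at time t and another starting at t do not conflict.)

3

Count concurrent intervals with a sweep; the peak is the room count.
starts: [7, 7, 7, 9, 12, 12, 14, 14, 16, 17, 18, 22]
ends:   [8, 9, 10, 10, 14, 15, 15, 17, 19, 19, 22, 23]
s7→1 s7→2 s7→3  — peak 3.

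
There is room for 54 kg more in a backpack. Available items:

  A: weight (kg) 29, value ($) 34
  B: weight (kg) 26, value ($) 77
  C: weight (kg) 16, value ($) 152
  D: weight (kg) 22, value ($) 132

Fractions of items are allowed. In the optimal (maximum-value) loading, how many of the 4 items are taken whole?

2

Order: C (152/16=9.50) > D (132/22=6.00) > B (77/26=2.96) > A (34/29=1.17)
Fill: take C (16 @ 152) → take D (22 @ 132) → take 16/26 of B → 47.38; 54/54 used.
2 item(s) taken whole; one partial (take 16/26 of B).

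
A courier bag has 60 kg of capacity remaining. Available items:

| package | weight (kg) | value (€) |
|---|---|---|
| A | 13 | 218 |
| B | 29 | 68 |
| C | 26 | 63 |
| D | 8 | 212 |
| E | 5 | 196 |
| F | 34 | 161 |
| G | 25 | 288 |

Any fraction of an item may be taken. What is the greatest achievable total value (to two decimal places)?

Sort by value per unit weight and fill in that order.
Order: E (196/5=39.20) > D (212/8=26.50) > A (218/13=16.77) > G (288/25=11.52) > F (161/34=4.74) > C (63/26=2.42) > B (68/29=2.34)
Fill: take E (5 @ 196) → take D (8 @ 212) → take A (13 @ 218) → take G (25 @ 288) → take 9/34 of F → 42.62; 60/60 used.
Total value = 956.62

956.62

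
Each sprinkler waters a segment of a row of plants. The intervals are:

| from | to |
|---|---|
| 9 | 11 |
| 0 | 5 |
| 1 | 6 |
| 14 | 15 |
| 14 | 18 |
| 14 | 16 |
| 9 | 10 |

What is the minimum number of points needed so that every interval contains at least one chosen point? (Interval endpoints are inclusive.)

Sorted: [0,5] [1,6] [9,10] [9,11] [14,15] [14,16] [14,18]
{[0,5],[1,6]} hit by 5; {[9,10],[9,11]} hit by 10; {[14,15],[14,16],[14,18]} hit by 15.
Points: 5, 10, 15 (3 total).

3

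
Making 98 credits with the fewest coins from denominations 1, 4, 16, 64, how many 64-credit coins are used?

1

Greedy: take as many of the largest coin as possible, then repeat with the remainder.
98 − 1×64→34 − 2×16→2 − 2×1→0
Count of 64: 1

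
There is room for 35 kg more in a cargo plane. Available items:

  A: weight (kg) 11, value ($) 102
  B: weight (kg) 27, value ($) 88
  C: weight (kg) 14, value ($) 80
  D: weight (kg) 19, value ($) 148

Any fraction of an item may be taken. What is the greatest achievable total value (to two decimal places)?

278.57

Greedy by value/weight ratio, highest first.
Ratios (sorted): A 9.27, D 7.79, C 5.71, B 3.26
take A (11 @ 102); take D (19 @ 148); take 5/14 of C → 28.57. Capacity used 35/35.
Total value = 278.57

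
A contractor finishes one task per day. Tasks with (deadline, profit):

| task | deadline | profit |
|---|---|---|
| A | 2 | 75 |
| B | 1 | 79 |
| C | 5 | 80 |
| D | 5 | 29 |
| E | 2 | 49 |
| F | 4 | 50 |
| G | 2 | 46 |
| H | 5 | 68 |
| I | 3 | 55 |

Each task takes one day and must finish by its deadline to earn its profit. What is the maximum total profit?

357

Take jobs in profit order; each goes to the latest open slot no later than its deadline.
Profit order: C=80 B=79 A=75 H=68 I=55 F=50 E=49 G=46 D=29
Assign: C→slot 5, B→slot 1, A→slot 2, H→slot 4, I→slot 3, F skipped, E skipped, G skipped, D skipped.
Slots: [1:B] [2:A] [3:I] [4:H] [5:C]
Profit = 79 + 75 + 55 + 68 + 80 = 357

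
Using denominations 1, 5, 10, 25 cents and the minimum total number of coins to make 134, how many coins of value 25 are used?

5

Greedy: take as many of the largest coin as possible, then repeat with the remainder.
134 = 5×25 + 1×5 + 4×1
Count of 25: 5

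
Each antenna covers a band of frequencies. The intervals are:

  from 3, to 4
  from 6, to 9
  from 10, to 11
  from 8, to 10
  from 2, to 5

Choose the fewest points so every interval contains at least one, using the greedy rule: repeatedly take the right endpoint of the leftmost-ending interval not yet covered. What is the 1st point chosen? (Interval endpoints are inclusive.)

Process intervals by earliest right end; each time one isn't hit yet, stab at its right endpoint.
Sorted: [3,4] [2,5] [6,9] [8,10] [10,11]
{[3,4],[2,5]} hit by 4; {[6,9],[8,10]} hit by 9; {[10,11]} hit by 11.
Points: 4, 9, 11 (3 total).

4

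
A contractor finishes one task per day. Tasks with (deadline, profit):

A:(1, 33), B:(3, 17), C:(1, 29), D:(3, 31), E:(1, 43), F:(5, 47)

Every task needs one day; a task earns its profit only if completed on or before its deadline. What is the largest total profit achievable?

By profit: F(d5,47), E(d1,43), A(d1,33), D(d3,31), C(d1,29), B(d3,17)
F→slot 5; E→slot 1; A skipped; D→slot 3; C skipped; B→slot 2.
Profit = 43 + 17 + 31 + 47 = 138

138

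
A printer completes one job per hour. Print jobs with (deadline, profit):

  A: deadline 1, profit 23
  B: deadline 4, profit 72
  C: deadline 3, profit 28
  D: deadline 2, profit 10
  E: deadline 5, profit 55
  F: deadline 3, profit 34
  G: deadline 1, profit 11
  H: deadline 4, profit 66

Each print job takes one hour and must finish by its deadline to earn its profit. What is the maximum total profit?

255

Take jobs in profit order; each goes to the latest open slot no later than its deadline.
By profit: B(d4,72), H(d4,66), E(d5,55), F(d3,34), C(d3,28), A(d1,23), G(d1,11), D(d2,10)
B→slot 4; H→slot 3; E→slot 5; F→slot 2; C→slot 1; A skipped; G skipped; D skipped.
Profit = 28 + 34 + 66 + 72 + 55 = 255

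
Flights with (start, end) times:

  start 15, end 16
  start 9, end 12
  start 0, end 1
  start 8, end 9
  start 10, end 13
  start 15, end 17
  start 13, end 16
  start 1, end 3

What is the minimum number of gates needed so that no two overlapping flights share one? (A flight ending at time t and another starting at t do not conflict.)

Count concurrent intervals with a sweep; the peak is the room count.
starts: [0, 1, 8, 9, 10, 13, 15, 15]
ends:   [1, 3, 9, 12, 13, 16, 16, 17]
s0→1 e1→0 s1→1 e3→0 s8→1 e9→0 s9→1 s10→2 e12→1 e13→0 s13→1 s15→2 s15→3  — peak 3.

3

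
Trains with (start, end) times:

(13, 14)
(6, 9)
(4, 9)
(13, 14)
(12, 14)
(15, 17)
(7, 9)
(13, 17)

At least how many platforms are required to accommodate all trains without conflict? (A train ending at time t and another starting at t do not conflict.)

Count concurrent intervals with a sweep; the peak is the room count.
starts: [4, 6, 7, 12, 13, 13, 13, 15]
ends:   [9, 9, 9, 14, 14, 14, 17, 17]
s4→1 s6→2 s7→3 e9→2 e9→1 e9→0 s12→1 s13→2 s13→3 s13→4  — peak 4.

4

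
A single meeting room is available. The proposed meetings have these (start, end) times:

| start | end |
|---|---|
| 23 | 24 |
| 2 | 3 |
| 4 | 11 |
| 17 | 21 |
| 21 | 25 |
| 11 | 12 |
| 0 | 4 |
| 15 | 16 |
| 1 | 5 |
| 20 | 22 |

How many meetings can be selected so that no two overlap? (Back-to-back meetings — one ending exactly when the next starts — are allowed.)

6

Greedy by earliest finish: after sorting by end time, pick each interval compatible with the last pick.
By end time: (2,3), (0,4), (1,5), (4,11), (11,12), (15,16), (17,21), (20,22), (23,24), (21,25).
Pick (2,3); next start ≥ 3 → (4,11); next start ≥ 11 → (11,12); next start ≥ 12 → (15,16); next start ≥ 16 → (17,21); next start ≥ 21 → (23,24).
Selected 6 meetings.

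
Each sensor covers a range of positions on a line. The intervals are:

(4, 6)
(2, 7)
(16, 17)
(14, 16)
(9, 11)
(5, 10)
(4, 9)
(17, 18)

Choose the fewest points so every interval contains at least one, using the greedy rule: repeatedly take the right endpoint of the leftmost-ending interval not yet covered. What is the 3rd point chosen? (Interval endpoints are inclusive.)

16

Sort by right endpoint; whenever an interval is uncovered, place a point at its right end.
Sorted: [4,6] [2,7] [4,9] [5,10] [9,11] [14,16] [16,17] [17,18]
{[4,6],[2,7],[4,9],[5,10]} hit by 6; {[9,11]} hit by 11; {[14,16],[16,17]} hit by 16; {[17,18]} hit by 18.
Points: 6, 11, 16, 18 (4 total).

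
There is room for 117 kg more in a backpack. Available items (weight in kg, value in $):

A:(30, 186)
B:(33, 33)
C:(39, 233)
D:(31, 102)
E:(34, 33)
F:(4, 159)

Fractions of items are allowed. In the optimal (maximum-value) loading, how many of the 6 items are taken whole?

Order: F (159/4=39.75) > A (186/30=6.20) > C (233/39=5.97) > D (102/31=3.29) > B (33/33=1.00) > E (33/34=0.97)
Fill: take F (4 @ 159) → take A (30 @ 186) → take C (39 @ 233) → take D (31 @ 102) → take 13/33 of B → 13.00; 117/117 used.
4 item(s) taken whole; one partial (take 13/33 of B).

4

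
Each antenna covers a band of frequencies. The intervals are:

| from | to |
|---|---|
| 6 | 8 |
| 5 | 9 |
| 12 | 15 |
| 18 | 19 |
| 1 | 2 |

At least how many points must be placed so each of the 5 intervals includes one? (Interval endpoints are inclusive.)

4

Sort by right endpoint; whenever an interval is uncovered, place a point at its right end.
By right end: [1,2]  [6,8]  [5,9]  [12,15]  [18,19]
[1,2] uncovered → point at 2; [6,8] uncovered → point at 8; [12,15] uncovered → point at 15; [18,19] uncovered → point at 19.
Points: 2, 8, 15, 19 (4 total).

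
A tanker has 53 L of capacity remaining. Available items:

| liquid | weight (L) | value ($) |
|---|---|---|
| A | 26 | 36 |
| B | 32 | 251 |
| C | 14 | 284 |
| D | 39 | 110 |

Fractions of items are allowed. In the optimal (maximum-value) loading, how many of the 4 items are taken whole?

Greedy by value/weight ratio, highest first.
Ratios (sorted): C 20.29, B 7.84, D 2.82, A 1.38
take C (14 @ 284); take B (32 @ 251); take 7/39 of D → 19.74. Capacity used 53/53.
2 item(s) taken whole; one partial (take 7/39 of D).

2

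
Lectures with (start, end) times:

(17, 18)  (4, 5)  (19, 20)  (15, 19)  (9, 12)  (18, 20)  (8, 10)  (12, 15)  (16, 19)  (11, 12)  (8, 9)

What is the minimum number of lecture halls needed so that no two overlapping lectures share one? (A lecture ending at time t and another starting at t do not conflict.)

Events (time:±→running): 4:+→1 5:-→0 8:+→1 8:+→2 9:-→1 9:+→2 10:-→1 11:+→2 12:-→1 12:-→0 12:+→1 15:-→0 15:+→1 16:+→2 17:+→3 … peak 3.

3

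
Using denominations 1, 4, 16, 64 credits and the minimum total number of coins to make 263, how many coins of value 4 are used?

Use the largest denomination that fits, subtract, and repeat.
263 − 4×64→7 − 1×4→3 − 3×1→0
Count of 4: 1

1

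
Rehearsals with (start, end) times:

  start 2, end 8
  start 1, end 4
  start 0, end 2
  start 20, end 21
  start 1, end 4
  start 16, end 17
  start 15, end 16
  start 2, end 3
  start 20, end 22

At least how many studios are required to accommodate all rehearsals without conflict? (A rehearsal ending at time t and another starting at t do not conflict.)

4

Count concurrent intervals with a sweep; the peak is the room count.
Events (time:±→running): 0:+→1 1:+→2 1:+→3 2:-→2 2:+→3 2:+→4 … peak 4.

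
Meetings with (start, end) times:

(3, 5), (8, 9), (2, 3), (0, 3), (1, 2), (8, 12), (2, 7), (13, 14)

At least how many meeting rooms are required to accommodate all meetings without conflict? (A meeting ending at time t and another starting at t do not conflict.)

Events (time:±→running): 0:+→1 1:+→2 2:-→1 2:+→2 2:+→3 … peak 3.

3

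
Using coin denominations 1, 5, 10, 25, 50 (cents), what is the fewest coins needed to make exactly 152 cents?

Greedy: take as many of the largest coin as possible, then repeat with the remainder.
152 = 3×50 + 2×1
Total coins = 3 + 2 = 5

5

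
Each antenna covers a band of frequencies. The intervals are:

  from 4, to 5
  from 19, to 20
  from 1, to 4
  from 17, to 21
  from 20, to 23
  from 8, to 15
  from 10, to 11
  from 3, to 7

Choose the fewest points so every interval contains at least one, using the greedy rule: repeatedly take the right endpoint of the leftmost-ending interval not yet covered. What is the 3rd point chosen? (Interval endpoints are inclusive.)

By right end: [1,4]  [4,5]  [3,7]  [10,11]  [8,15]  [19,20]  [17,21]  [20,23]
[1,4] uncovered → point at 4; [10,11] uncovered → point at 11; [19,20] uncovered → point at 20.
Points: 4, 11, 20 (3 total).

20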